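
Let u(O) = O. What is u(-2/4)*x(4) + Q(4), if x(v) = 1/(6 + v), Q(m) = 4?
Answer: 79/20 ≈ 3.9500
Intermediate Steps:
u(-2/4)*x(4) + Q(4) = (-2/4)/(6 + 4) + 4 = -2*¼/10 + 4 = -½*⅒ + 4 = -1/20 + 4 = 79/20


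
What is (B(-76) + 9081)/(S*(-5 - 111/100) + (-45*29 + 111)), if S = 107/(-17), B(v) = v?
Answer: -15308500/1964423 ≈ -7.7929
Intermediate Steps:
S = -107/17 (S = 107*(-1/17) = -107/17 ≈ -6.2941)
(B(-76) + 9081)/(S*(-5 - 111/100) + (-45*29 + 111)) = (-76 + 9081)/(-107*(-5 - 111/100)/17 + (-45*29 + 111)) = 9005/(-107*(-5 - 111*1/100)/17 + (-1305 + 111)) = 9005/(-107*(-5 - 111/100)/17 - 1194) = 9005/(-107/17*(-611/100) - 1194) = 9005/(65377/1700 - 1194) = 9005/(-1964423/1700) = 9005*(-1700/1964423) = -15308500/1964423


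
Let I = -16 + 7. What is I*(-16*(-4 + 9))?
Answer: 720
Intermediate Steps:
I = -9
I*(-16*(-4 + 9)) = -(-144)*(-4 + 9) = -(-144)*5 = -9*(-80) = 720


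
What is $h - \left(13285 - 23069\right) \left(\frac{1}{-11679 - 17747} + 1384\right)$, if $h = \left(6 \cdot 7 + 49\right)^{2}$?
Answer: $\frac{199351390389}{14713} \approx 1.3549 \cdot 10^{7}$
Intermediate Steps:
$h = 8281$ ($h = \left(42 + 49\right)^{2} = 91^{2} = 8281$)
$h - \left(13285 - 23069\right) \left(\frac{1}{-11679 - 17747} + 1384\right) = 8281 - \left(13285 - 23069\right) \left(\frac{1}{-11679 - 17747} + 1384\right) = 8281 - - 9784 \left(\frac{1}{-29426} + 1384\right) = 8281 - - 9784 \left(- \frac{1}{29426} + 1384\right) = 8281 - \left(-9784\right) \frac{40725583}{29426} = 8281 - - \frac{199229552036}{14713} = 8281 + \frac{199229552036}{14713} = \frac{199351390389}{14713}$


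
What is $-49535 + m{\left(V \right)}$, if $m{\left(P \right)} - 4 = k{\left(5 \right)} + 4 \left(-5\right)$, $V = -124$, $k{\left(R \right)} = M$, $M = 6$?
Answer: $-49545$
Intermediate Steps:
$k{\left(R \right)} = 6$
$m{\left(P \right)} = -10$ ($m{\left(P \right)} = 4 + \left(6 + 4 \left(-5\right)\right) = 4 + \left(6 - 20\right) = 4 - 14 = -10$)
$-49535 + m{\left(V \right)} = -49535 - 10 = -49545$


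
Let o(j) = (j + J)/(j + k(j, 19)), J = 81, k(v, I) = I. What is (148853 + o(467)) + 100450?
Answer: 60580903/243 ≈ 2.4930e+5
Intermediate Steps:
o(j) = (81 + j)/(19 + j) (o(j) = (j + 81)/(j + 19) = (81 + j)/(19 + j))
(148853 + o(467)) + 100450 = (148853 + (81 + 467)/(19 + 467)) + 100450 = (148853 + 548/486) + 100450 = (148853 + (1/486)*548) + 100450 = (148853 + 274/243) + 100450 = 36171553/243 + 100450 = 60580903/243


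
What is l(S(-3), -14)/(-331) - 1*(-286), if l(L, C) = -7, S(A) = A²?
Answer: 94673/331 ≈ 286.02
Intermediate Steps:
l(S(-3), -14)/(-331) - 1*(-286) = -7/(-331) - 1*(-286) = -7*(-1/331) + 286 = 7/331 + 286 = 94673/331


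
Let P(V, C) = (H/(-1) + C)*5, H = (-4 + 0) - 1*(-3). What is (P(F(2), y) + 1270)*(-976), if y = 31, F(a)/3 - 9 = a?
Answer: -1395680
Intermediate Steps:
F(a) = 27 + 3*a
H = -1 (H = -4 + 3 = -1)
P(V, C) = 5 + 5*C (P(V, C) = (-1/(-1) + C)*5 = (-1*(-1) + C)*5 = (1 + C)*5 = 5 + 5*C)
(P(F(2), y) + 1270)*(-976) = ((5 + 5*31) + 1270)*(-976) = ((5 + 155) + 1270)*(-976) = (160 + 1270)*(-976) = 1430*(-976) = -1395680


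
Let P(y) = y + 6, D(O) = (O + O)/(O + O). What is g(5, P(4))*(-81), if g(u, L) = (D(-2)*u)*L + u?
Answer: -4455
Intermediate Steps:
D(O) = 1 (D(O) = (2*O)/((2*O)) = (2*O)*(1/(2*O)) = 1)
P(y) = 6 + y
g(u, L) = u + L*u (g(u, L) = (1*u)*L + u = u*L + u = L*u + u = u + L*u)
g(5, P(4))*(-81) = (5*(1 + (6 + 4)))*(-81) = (5*(1 + 10))*(-81) = (5*11)*(-81) = 55*(-81) = -4455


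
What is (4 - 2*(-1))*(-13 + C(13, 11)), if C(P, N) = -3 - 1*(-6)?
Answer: -60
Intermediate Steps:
C(P, N) = 3 (C(P, N) = -3 + 6 = 3)
(4 - 2*(-1))*(-13 + C(13, 11)) = (4 - 2*(-1))*(-13 + 3) = (4 + 2)*(-10) = 6*(-10) = -60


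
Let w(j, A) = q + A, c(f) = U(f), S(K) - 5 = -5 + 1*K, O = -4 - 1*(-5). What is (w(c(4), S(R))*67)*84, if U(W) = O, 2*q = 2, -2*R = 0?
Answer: 5628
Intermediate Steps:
R = 0 (R = -½*0 = 0)
O = 1 (O = -4 + 5 = 1)
q = 1 (q = (½)*2 = 1)
S(K) = K (S(K) = 5 + (-5 + 1*K) = 5 + (-5 + K) = K)
U(W) = 1
c(f) = 1
w(j, A) = 1 + A
(w(c(4), S(R))*67)*84 = ((1 + 0)*67)*84 = (1*67)*84 = 67*84 = 5628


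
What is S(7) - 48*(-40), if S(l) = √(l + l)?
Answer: 1920 + √14 ≈ 1923.7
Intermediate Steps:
S(l) = √2*√l (S(l) = √(2*l) = √2*√l)
S(7) - 48*(-40) = √2*√7 - 48*(-40) = √14 + 1920 = 1920 + √14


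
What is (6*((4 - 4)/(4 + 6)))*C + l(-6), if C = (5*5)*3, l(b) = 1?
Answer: 1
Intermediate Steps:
C = 75 (C = 25*3 = 75)
(6*((4 - 4)/(4 + 6)))*C + l(-6) = (6*((4 - 4)/(4 + 6)))*75 + 1 = (6*(0/10))*75 + 1 = (6*(0*(⅒)))*75 + 1 = (6*0)*75 + 1 = 0*75 + 1 = 0 + 1 = 1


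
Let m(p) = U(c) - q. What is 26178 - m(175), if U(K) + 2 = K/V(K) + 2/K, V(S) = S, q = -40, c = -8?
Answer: 104557/4 ≈ 26139.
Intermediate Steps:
U(K) = -1 + 2/K (U(K) = -2 + (K/K + 2/K) = -2 + (1 + 2/K) = -1 + 2/K)
m(p) = 155/4 (m(p) = (2 - 1*(-8))/(-8) - 1*(-40) = -(2 + 8)/8 + 40 = -1/8*10 + 40 = -5/4 + 40 = 155/4)
26178 - m(175) = 26178 - 1*155/4 = 26178 - 155/4 = 104557/4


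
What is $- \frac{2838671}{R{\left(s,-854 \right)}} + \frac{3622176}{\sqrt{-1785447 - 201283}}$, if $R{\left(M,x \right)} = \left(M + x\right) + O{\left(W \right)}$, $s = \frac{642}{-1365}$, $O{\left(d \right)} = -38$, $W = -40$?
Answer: $\frac{1291595305}{406074} - \frac{1811088 i \sqrt{1986730}}{993365} \approx 3180.7 - 2569.8 i$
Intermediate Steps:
$s = - \frac{214}{455}$ ($s = 642 \left(- \frac{1}{1365}\right) = - \frac{214}{455} \approx -0.47033$)
$R{\left(M,x \right)} = -38 + M + x$ ($R{\left(M,x \right)} = \left(M + x\right) - 38 = -38 + M + x$)
$- \frac{2838671}{R{\left(s,-854 \right)}} + \frac{3622176}{\sqrt{-1785447 - 201283}} = - \frac{2838671}{-38 - \frac{214}{455} - 854} + \frac{3622176}{\sqrt{-1785447 - 201283}} = - \frac{2838671}{- \frac{406074}{455}} + \frac{3622176}{\sqrt{-1986730}} = \left(-2838671\right) \left(- \frac{455}{406074}\right) + \frac{3622176}{i \sqrt{1986730}} = \frac{1291595305}{406074} + 3622176 \left(- \frac{i \sqrt{1986730}}{1986730}\right) = \frac{1291595305}{406074} - \frac{1811088 i \sqrt{1986730}}{993365}$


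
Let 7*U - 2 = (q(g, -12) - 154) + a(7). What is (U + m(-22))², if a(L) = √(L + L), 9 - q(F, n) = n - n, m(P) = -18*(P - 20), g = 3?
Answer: (5149 + √14)²/49 ≈ 5.4185e+5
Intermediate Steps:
m(P) = 360 - 18*P (m(P) = -18*(-20 + P) = 360 - 18*P)
q(F, n) = 9 (q(F, n) = 9 - (n - n) = 9 - 1*0 = 9 + 0 = 9)
a(L) = √2*√L (a(L) = √(2*L) = √2*√L)
U = -143/7 + √14/7 (U = 2/7 + ((9 - 154) + √2*√7)/7 = 2/7 + (-145 + √14)/7 = 2/7 + (-145/7 + √14/7) = -143/7 + √14/7 ≈ -19.894)
(U + m(-22))² = ((-143/7 + √14/7) + (360 - 18*(-22)))² = ((-143/7 + √14/7) + (360 + 396))² = ((-143/7 + √14/7) + 756)² = (5149/7 + √14/7)²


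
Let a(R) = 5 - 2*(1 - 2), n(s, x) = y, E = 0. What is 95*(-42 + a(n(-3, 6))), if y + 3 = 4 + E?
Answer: -3325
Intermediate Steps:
y = 1 (y = -3 + (4 + 0) = -3 + 4 = 1)
n(s, x) = 1
a(R) = 7 (a(R) = 5 - 2*(-1) = 5 + 2 = 7)
95*(-42 + a(n(-3, 6))) = 95*(-42 + 7) = 95*(-35) = -3325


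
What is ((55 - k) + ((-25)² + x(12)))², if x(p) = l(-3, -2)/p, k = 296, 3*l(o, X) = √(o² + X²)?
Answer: (13824 + √13)²/1296 ≈ 1.4753e+5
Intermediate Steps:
l(o, X) = √(X² + o²)/3 (l(o, X) = √(o² + X²)/3 = √(X² + o²)/3)
x(p) = √13/(3*p) (x(p) = (√((-2)² + (-3)²)/3)/p = (√(4 + 9)/3)/p = (√13/3)/p = √13/(3*p))
((55 - k) + ((-25)² + x(12)))² = ((55 - 1*296) + ((-25)² + (⅓)*√13/12))² = ((55 - 296) + (625 + (⅓)*√13*(1/12)))² = (-241 + (625 + √13/36))² = (384 + √13/36)²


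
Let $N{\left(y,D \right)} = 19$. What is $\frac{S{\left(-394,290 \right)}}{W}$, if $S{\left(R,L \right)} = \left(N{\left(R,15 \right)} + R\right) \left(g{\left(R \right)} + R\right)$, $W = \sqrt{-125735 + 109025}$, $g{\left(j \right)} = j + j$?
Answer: $- \frac{14775 i \sqrt{16710}}{557} \approx - 3428.9 i$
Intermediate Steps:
$g{\left(j \right)} = 2 j$
$W = i \sqrt{16710}$ ($W = \sqrt{-16710} = i \sqrt{16710} \approx 129.27 i$)
$S{\left(R,L \right)} = 3 R \left(19 + R\right)$ ($S{\left(R,L \right)} = \left(19 + R\right) \left(2 R + R\right) = \left(19 + R\right) 3 R = 3 R \left(19 + R\right)$)
$\frac{S{\left(-394,290 \right)}}{W} = \frac{3 \left(-394\right) \left(19 - 394\right)}{i \sqrt{16710}} = 3 \left(-394\right) \left(-375\right) \left(- \frac{i \sqrt{16710}}{16710}\right) = 443250 \left(- \frac{i \sqrt{16710}}{16710}\right) = - \frac{14775 i \sqrt{16710}}{557}$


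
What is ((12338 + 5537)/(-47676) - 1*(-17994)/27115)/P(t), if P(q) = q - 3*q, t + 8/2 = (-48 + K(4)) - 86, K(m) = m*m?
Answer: 443759/375062160 ≈ 0.0011832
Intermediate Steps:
K(m) = m**2
t = -122 (t = -4 + ((-48 + 4**2) - 86) = -4 + ((-48 + 16) - 86) = -4 + (-32 - 86) = -4 - 118 = -122)
P(q) = -2*q
((12338 + 5537)/(-47676) - 1*(-17994)/27115)/P(t) = ((12338 + 5537)/(-47676) - 1*(-17994)/27115)/((-2*(-122))) = (17875*(-1/47676) + 17994*(1/27115))/244 = (-17875/47676 + 17994/27115)*(1/244) = (443759/1537140)*(1/244) = 443759/375062160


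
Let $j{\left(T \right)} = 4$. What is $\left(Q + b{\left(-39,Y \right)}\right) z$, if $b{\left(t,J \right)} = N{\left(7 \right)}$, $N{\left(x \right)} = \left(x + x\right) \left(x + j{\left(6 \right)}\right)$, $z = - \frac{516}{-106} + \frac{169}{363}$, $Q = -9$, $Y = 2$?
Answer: $\frac{14878595}{19239} \approx 773.36$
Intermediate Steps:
$z = \frac{102611}{19239}$ ($z = \left(-516\right) \left(- \frac{1}{106}\right) + 169 \cdot \frac{1}{363} = \frac{258}{53} + \frac{169}{363} = \frac{102611}{19239} \approx 5.3335$)
$N{\left(x \right)} = 2 x \left(4 + x\right)$ ($N{\left(x \right)} = \left(x + x\right) \left(x + 4\right) = 2 x \left(4 + x\right)$)
$b{\left(t,J \right)} = 154$ ($b{\left(t,J \right)} = 2 \cdot 7 \left(4 + 7\right) = 2 \cdot 7 \cdot 11 = 154$)
$\left(Q + b{\left(-39,Y \right)}\right) z = \left(-9 + 154\right) \frac{102611}{19239} = 145 \cdot \frac{102611}{19239} = \frac{14878595}{19239}$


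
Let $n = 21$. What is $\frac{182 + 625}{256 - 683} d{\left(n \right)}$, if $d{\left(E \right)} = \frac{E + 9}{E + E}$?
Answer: $- \frac{4035}{2989} \approx -1.3499$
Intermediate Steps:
$d{\left(E \right)} = \frac{9 + E}{2 E}$
$\frac{182 + 625}{256 - 683} d{\left(n \right)} = \frac{182 + 625}{256 - 683} \frac{9 + 21}{2 \cdot 21} = \frac{807}{-427} \cdot \frac{1}{2} \cdot \frac{1}{21} \cdot 30 = 807 \left(- \frac{1}{427}\right) \frac{5}{7} = \left(- \frac{807}{427}\right) \frac{5}{7} = - \frac{4035}{2989}$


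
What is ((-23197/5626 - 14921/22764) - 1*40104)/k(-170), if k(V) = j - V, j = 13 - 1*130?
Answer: -2568370934755/3393861996 ≈ -756.77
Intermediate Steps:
j = -117 (j = 13 - 130 = -117)
k(V) = -117 - V
((-23197/5626 - 14921/22764) - 1*40104)/k(-170) = ((-23197/5626 - 14921/22764) - 1*40104)/(-117 - 1*(-170)) = ((-23197*1/5626 - 14921*1/22764) - 40104)/(-117 + 170) = ((-23197/5626 - 14921/22764) - 40104)/53 = (-306001027/64035132 - 40104)*(1/53) = -2568370934755/64035132*1/53 = -2568370934755/3393861996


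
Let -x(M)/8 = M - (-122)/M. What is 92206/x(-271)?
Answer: 12493913/294252 ≈ 42.460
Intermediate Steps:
x(M) = -976/M - 8*M (x(M) = -8*(M - (-122)/M) = -8*(M + 122/M) = -976/M - 8*M)
92206/x(-271) = 92206/(-976/(-271) - 8*(-271)) = 92206/(-976*(-1/271) + 2168) = 92206/(976/271 + 2168) = 92206/(588504/271) = 92206*(271/588504) = 12493913/294252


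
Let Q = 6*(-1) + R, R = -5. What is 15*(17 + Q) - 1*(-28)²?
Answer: -694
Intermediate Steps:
Q = -11 (Q = 6*(-1) - 5 = -6 - 5 = -11)
15*(17 + Q) - 1*(-28)² = 15*(17 - 11) - 1*(-28)² = 15*6 - 1*784 = 90 - 784 = -694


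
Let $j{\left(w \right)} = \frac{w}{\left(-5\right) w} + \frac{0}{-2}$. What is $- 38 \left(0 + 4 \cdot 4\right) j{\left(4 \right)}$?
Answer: $\frac{608}{5} \approx 121.6$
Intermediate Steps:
$j{\left(w \right)} = - \frac{1}{5}$ ($j{\left(w \right)} = w \left(- \frac{1}{5 w}\right) + 0 \left(- \frac{1}{2}\right) = - \frac{1}{5} + 0 = - \frac{1}{5}$)
$- 38 \left(0 + 4 \cdot 4\right) j{\left(4 \right)} = - 38 \left(0 + 4 \cdot 4\right) \left(- \frac{1}{5}\right) = - 38 \left(0 + 16\right) \left(- \frac{1}{5}\right) = \left(-38\right) 16 \left(- \frac{1}{5}\right) = \left(-608\right) \left(- \frac{1}{5}\right) = \frac{608}{5}$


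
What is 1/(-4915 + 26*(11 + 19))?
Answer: -1/4135 ≈ -0.00024184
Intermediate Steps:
1/(-4915 + 26*(11 + 19)) = 1/(-4915 + 26*30) = 1/(-4915 + 780) = 1/(-4135) = -1/4135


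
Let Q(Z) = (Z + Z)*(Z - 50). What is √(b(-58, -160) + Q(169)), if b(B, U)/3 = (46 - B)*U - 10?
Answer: 16*I*√38 ≈ 98.631*I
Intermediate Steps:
Q(Z) = 2*Z*(-50 + Z) (Q(Z) = (2*Z)*(-50 + Z) = 2*Z*(-50 + Z))
b(B, U) = -30 + 3*U*(46 - B) (b(B, U) = 3*((46 - B)*U - 10) = 3*(U*(46 - B) - 10) = 3*(-10 + U*(46 - B)) = -30 + 3*U*(46 - B))
√(b(-58, -160) + Q(169)) = √((-30 + 138*(-160) - 3*(-58)*(-160)) + 2*169*(-50 + 169)) = √((-30 - 22080 - 27840) + 2*169*119) = √(-49950 + 40222) = √(-9728) = 16*I*√38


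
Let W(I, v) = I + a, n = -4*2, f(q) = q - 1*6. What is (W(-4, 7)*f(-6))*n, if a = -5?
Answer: -864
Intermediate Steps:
f(q) = -6 + q (f(q) = q - 6 = -6 + q)
n = -8
W(I, v) = -5 + I (W(I, v) = I - 5 = -5 + I)
(W(-4, 7)*f(-6))*n = ((-5 - 4)*(-6 - 6))*(-8) = -9*(-12)*(-8) = 108*(-8) = -864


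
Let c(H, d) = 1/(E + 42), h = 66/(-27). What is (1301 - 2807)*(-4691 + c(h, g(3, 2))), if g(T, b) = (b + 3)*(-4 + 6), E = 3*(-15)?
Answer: 7065148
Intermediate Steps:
h = -22/9 (h = 66*(-1/27) = -22/9 ≈ -2.4444)
E = -45
g(T, b) = 6 + 2*b (g(T, b) = (3 + b)*2 = 6 + 2*b)
c(H, d) = -1/3 (c(H, d) = 1/(-45 + 42) = 1/(-3) = -1/3)
(1301 - 2807)*(-4691 + c(h, g(3, 2))) = (1301 - 2807)*(-4691 - 1/3) = -1506*(-14074/3) = 7065148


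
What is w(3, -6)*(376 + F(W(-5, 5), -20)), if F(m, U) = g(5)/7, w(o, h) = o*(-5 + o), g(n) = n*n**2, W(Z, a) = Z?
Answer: -16542/7 ≈ -2363.1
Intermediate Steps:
g(n) = n**3
F(m, U) = 125/7 (F(m, U) = 5**3/7 = 125*(1/7) = 125/7)
w(3, -6)*(376 + F(W(-5, 5), -20)) = (3*(-5 + 3))*(376 + 125/7) = (3*(-2))*(2757/7) = -6*2757/7 = -16542/7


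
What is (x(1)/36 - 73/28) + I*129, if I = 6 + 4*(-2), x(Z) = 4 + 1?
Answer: -32819/126 ≈ -260.47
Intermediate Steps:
x(Z) = 5
I = -2 (I = 6 - 8 = -2)
(x(1)/36 - 73/28) + I*129 = (5/36 - 73/28) - 2*129 = (5*(1/36) - 73*1/28) - 258 = (5/36 - 73/28) - 258 = -311/126 - 258 = -32819/126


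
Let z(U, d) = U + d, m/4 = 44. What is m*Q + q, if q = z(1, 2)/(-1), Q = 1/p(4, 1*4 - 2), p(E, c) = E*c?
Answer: 19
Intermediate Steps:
m = 176 (m = 4*44 = 176)
Q = ⅛ (Q = 1/(4*(1*4 - 2)) = 1/(4*(4 - 2)) = 1/(4*2) = 1/8 = ⅛ ≈ 0.12500)
q = -3 (q = (1 + 2)/(-1) = 3*(-1) = -3)
m*Q + q = 176*(⅛) - 3 = 22 - 3 = 19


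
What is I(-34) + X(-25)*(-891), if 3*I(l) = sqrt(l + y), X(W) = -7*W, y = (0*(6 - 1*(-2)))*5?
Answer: -155925 + I*sqrt(34)/3 ≈ -1.5593e+5 + 1.9437*I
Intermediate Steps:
y = 0 (y = (0*(6 + 2))*5 = (0*8)*5 = 0*5 = 0)
I(l) = sqrt(l)/3 (I(l) = sqrt(l + 0)/3 = sqrt(l)/3)
I(-34) + X(-25)*(-891) = sqrt(-34)/3 - 7*(-25)*(-891) = (I*sqrt(34))/3 + 175*(-891) = I*sqrt(34)/3 - 155925 = -155925 + I*sqrt(34)/3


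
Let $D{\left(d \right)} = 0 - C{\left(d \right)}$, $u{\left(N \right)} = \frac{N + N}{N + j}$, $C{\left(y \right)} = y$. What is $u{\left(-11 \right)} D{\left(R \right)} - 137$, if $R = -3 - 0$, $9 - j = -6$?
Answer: $- \frac{307}{2} \approx -153.5$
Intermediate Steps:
$j = 15$ ($j = 9 - -6 = 9 + 6 = 15$)
$R = -3$ ($R = -3 + 0 = -3$)
$u{\left(N \right)} = \frac{2 N}{15 + N}$ ($u{\left(N \right)} = \frac{N + N}{N + 15} = \frac{2 N}{15 + N}$)
$D{\left(d \right)} = - d$ ($D{\left(d \right)} = 0 - d = - d$)
$u{\left(-11 \right)} D{\left(R \right)} - 137 = 2 \left(-11\right) \frac{1}{15 - 11} \left(\left(-1\right) \left(-3\right)\right) - 137 = 2 \left(-11\right) \frac{1}{4} \cdot 3 - 137 = \left(- \frac{11}{2}\right) 3 - 137 = - \frac{33}{2} - 137 = - \frac{307}{2}$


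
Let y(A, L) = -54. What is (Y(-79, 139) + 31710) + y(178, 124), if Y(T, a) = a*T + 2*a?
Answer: 20953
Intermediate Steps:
Y(T, a) = 2*a + T*a (Y(T, a) = T*a + 2*a = 2*a + T*a)
(Y(-79, 139) + 31710) + y(178, 124) = (139*(2 - 79) + 31710) - 54 = (139*(-77) + 31710) - 54 = (-10703 + 31710) - 54 = 21007 - 54 = 20953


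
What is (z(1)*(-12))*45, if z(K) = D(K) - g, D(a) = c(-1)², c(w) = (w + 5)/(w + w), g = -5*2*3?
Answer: -18360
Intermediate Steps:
g = -30 (g = -10*3 = -30)
c(w) = (5 + w)/(2*w) (c(w) = (5 + w)/((2*w)) = (5 + w)*(1/(2*w)) = (5 + w)/(2*w))
D(a) = 4 (D(a) = ((½)*(5 - 1)/(-1))² = ((½)*(-1)*4)² = (-2)² = 4)
z(K) = 34 (z(K) = 4 - 1*(-30) = 4 + 30 = 34)
(z(1)*(-12))*45 = (34*(-12))*45 = -408*45 = -18360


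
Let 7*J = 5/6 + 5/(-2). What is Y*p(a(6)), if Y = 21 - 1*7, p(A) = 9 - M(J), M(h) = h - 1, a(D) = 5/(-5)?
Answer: 430/3 ≈ 143.33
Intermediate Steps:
J = -5/21 (J = (5/6 + 5/(-2))/7 = (5*(⅙) + 5*(-½))/7 = (⅚ - 5/2)/7 = (⅐)*(-5/3) = -5/21 ≈ -0.23810)
a(D) = -1 (a(D) = 5*(-⅕) = -1)
M(h) = -1 + h
p(A) = 215/21 (p(A) = 9 - (-1 - 5/21) = 9 - 1*(-26/21) = 9 + 26/21 = 215/21)
Y = 14 (Y = 21 - 7 = 14)
Y*p(a(6)) = 14*(215/21) = 430/3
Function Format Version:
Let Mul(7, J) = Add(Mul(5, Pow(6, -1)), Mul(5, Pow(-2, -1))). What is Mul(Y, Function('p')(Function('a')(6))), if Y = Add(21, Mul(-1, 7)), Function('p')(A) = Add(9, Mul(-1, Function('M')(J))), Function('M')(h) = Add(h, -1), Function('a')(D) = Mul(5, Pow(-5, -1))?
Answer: Rational(430, 3) ≈ 143.33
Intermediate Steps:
J = Rational(-5, 21) (J = Mul(Rational(1, 7), Add(Mul(5, Pow(6, -1)), Mul(5, Pow(-2, -1)))) = Mul(Rational(1, 7), Add(Mul(5, Rational(1, 6)), Mul(5, Rational(-1, 2)))) = Mul(Rational(1, 7), Add(Rational(5, 6), Rational(-5, 2))) = Mul(Rational(1, 7), Rational(-5, 3)) = Rational(-5, 21) ≈ -0.23810)
Function('a')(D) = -1 (Function('a')(D) = Mul(5, Rational(-1, 5)) = -1)
Function('M')(h) = Add(-1, h)
Function('p')(A) = Rational(215, 21) (Function('p')(A) = Add(9, Mul(-1, Add(-1, Rational(-5, 21)))) = Add(9, Mul(-1, Rational(-26, 21))) = Add(9, Rational(26, 21)) = Rational(215, 21))
Y = 14 (Y = Add(21, -7) = 14)
Mul(Y, Function('p')(Function('a')(6))) = Mul(14, Rational(215, 21)) = Rational(430, 3)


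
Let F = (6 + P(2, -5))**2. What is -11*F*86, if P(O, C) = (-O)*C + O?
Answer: -306504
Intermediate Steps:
P(O, C) = O - C*O (P(O, C) = -C*O + O = O - C*O)
F = 324 (F = (6 + 2*(1 - 1*(-5)))**2 = (6 + 2*(1 + 5))**2 = (6 + 2*6)**2 = (6 + 12)**2 = 18**2 = 324)
-11*F*86 = -11*324*86 = -3564*86 = -306504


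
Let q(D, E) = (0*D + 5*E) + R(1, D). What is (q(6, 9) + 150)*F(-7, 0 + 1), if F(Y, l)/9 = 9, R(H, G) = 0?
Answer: 15795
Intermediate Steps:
F(Y, l) = 81 (F(Y, l) = 9*9 = 81)
q(D, E) = 5*E (q(D, E) = (0*D + 5*E) + 0 = (0 + 5*E) + 0 = 5*E + 0 = 5*E)
(q(6, 9) + 150)*F(-7, 0 + 1) = (5*9 + 150)*81 = (45 + 150)*81 = 195*81 = 15795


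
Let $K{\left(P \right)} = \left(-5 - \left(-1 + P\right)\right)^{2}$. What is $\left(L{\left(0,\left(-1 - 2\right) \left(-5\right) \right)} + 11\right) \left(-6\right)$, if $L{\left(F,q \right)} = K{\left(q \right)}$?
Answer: $-2232$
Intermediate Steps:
$K{\left(P \right)} = \left(-4 - P\right)^{2}$
$L{\left(F,q \right)} = \left(4 + q\right)^{2}$
$\left(L{\left(0,\left(-1 - 2\right) \left(-5\right) \right)} + 11\right) \left(-6\right) = \left(\left(4 + \left(-1 - 2\right) \left(-5\right)\right)^{2} + 11\right) \left(-6\right) = \left(\left(4 - -15\right)^{2} + 11\right) \left(-6\right) = \left(\left(4 + 15\right)^{2} + 11\right) \left(-6\right) = \left(19^{2} + 11\right) \left(-6\right) = \left(361 + 11\right) \left(-6\right) = 372 \left(-6\right) = -2232$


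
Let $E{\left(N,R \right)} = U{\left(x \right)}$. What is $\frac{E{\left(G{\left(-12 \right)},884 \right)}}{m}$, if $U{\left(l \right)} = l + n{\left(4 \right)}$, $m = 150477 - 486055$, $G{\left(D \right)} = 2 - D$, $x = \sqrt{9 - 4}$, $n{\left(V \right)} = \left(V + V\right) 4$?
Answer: $- \frac{16}{167789} - \frac{\sqrt{5}}{335578} \approx -0.00010202$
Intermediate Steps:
$n{\left(V \right)} = 8 V$ ($n{\left(V \right)} = 2 V 4 = 8 V$)
$x = \sqrt{5} \approx 2.2361$
$m = -335578$ ($m = 150477 - 486055 = -335578$)
$U{\left(l \right)} = 32 + l$ ($U{\left(l \right)} = l + 8 \cdot 4 = l + 32 = 32 + l$)
$E{\left(N,R \right)} = 32 + \sqrt{5}$
$\frac{E{\left(G{\left(-12 \right)},884 \right)}}{m} = \frac{32 + \sqrt{5}}{-335578} = \left(32 + \sqrt{5}\right) \left(- \frac{1}{335578}\right) = - \frac{16}{167789} - \frac{\sqrt{5}}{335578}$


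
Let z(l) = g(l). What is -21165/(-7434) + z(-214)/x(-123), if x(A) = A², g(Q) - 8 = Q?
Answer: 35408209/12496554 ≈ 2.8334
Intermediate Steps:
g(Q) = 8 + Q
z(l) = 8 + l
-21165/(-7434) + z(-214)/x(-123) = -21165/(-7434) + (8 - 214)/((-123)²) = -21165*(-1/7434) - 206/15129 = 7055/2478 - 206*1/15129 = 7055/2478 - 206/15129 = 35408209/12496554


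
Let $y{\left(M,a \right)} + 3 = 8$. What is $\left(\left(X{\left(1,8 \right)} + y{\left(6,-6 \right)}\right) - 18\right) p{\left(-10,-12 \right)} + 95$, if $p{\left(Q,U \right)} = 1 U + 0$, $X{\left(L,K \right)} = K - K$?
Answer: $251$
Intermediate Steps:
$y{\left(M,a \right)} = 5$ ($y{\left(M,a \right)} = -3 + 8 = 5$)
$X{\left(L,K \right)} = 0$
$p{\left(Q,U \right)} = U$ ($p{\left(Q,U \right)} = U + 0 = U$)
$\left(\left(X{\left(1,8 \right)} + y{\left(6,-6 \right)}\right) - 18\right) p{\left(-10,-12 \right)} + 95 = \left(\left(0 + 5\right) - 18\right) \left(-12\right) + 95 = \left(5 - 18\right) \left(-12\right) + 95 = \left(-13\right) \left(-12\right) + 95 = 156 + 95 = 251$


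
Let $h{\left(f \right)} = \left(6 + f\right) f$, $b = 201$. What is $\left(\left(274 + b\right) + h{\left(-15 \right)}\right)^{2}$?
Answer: $372100$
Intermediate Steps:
$h{\left(f \right)} = f \left(6 + f\right)$
$\left(\left(274 + b\right) + h{\left(-15 \right)}\right)^{2} = \left(\left(274 + 201\right) - 15 \left(6 - 15\right)\right)^{2} = \left(475 - -135\right)^{2} = \left(475 + 135\right)^{2} = 610^{2} = 372100$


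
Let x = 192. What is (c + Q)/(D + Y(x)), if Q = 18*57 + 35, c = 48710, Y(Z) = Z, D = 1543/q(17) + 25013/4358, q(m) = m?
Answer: 3687334306/21374127 ≈ 172.51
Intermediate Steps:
D = 7149615/74086 (D = 1543/17 + 25013/4358 = 7149615/74086 ≈ 96.504)
Q = 1061 (Q = 1026 + 35 = 1061)
(c + Q)/(D + Y(x)) = (48710 + 1061)/(7149615/74086 + 192) = 49771/(21374127/74086) = 49771*(74086/21374127) = 3687334306/21374127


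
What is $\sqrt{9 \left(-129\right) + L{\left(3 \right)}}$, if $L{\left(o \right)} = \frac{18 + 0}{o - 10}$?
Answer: $\frac{3 i \sqrt{6335}}{7} \approx 34.111 i$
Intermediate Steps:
$L{\left(o \right)} = \frac{18}{-10 + o}$
$\sqrt{9 \left(-129\right) + L{\left(3 \right)}} = \sqrt{9 \left(-129\right) + \frac{18}{-10 + 3}} = \sqrt{-1161 + \frac{18}{-7}} = \sqrt{-1161 + 18 \left(- \frac{1}{7}\right)} = \sqrt{-1161 - \frac{18}{7}} = \sqrt{- \frac{8145}{7}} = \frac{3 i \sqrt{6335}}{7}$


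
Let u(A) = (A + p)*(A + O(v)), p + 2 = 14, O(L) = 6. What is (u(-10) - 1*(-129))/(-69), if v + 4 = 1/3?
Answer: -121/69 ≈ -1.7536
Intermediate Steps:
v = -11/3 (v = -4 + 1/3 = -4 + 1*(⅓) = -4 + ⅓ = -11/3 ≈ -3.6667)
p = 12 (p = -2 + 14 = 12)
u(A) = (6 + A)*(12 + A) (u(A) = (A + 12)*(A + 6) = (12 + A)*(6 + A) = (6 + A)*(12 + A))
(u(-10) - 1*(-129))/(-69) = ((72 + (-10)² + 18*(-10)) - 1*(-129))/(-69) = ((72 + 100 - 180) + 129)*(-1/69) = (-8 + 129)*(-1/69) = 121*(-1/69) = -121/69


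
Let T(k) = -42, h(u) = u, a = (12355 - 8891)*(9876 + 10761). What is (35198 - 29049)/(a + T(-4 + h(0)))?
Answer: 6149/71486526 ≈ 8.6016e-5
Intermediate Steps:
a = 71486568 (a = 3464*20637 = 71486568)
(35198 - 29049)/(a + T(-4 + h(0))) = (35198 - 29049)/(71486568 - 42) = 6149/71486526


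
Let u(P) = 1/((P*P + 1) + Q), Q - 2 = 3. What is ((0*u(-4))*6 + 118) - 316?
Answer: -198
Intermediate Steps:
Q = 5 (Q = 2 + 3 = 5)
u(P) = 1/(6 + P**2) (u(P) = 1/((P*P + 1) + 5) = 1/((P**2 + 1) + 5) = 1/((1 + P**2) + 5) = 1/(6 + P**2))
((0*u(-4))*6 + 118) - 316 = ((0/(6 + (-4)**2))*6 + 118) - 316 = ((0/(6 + 16))*6 + 118) - 316 = ((0/22)*6 + 118) - 316 = ((0*(1/22))*6 + 118) - 316 = (0*6 + 118) - 316 = (0 + 118) - 316 = 118 - 316 = -198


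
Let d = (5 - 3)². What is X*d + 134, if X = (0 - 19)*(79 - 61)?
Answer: -1234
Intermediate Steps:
X = -342 (X = -19*18 = -342)
d = 4 (d = 2² = 4)
X*d + 134 = -342*4 + 134 = -1368 + 134 = -1234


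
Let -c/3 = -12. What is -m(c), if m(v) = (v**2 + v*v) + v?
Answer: -2628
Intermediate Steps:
c = 36 (c = -3*(-12) = 36)
m(v) = v + 2*v**2 (m(v) = (v**2 + v**2) + v = 2*v**2 + v = v + 2*v**2)
-m(c) = -36*(1 + 2*36) = -36*(1 + 72) = -36*73 = -1*2628 = -2628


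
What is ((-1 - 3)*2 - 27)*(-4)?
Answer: 140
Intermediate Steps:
((-1 - 3)*2 - 27)*(-4) = (-4*2 - 27)*(-4) = (-8 - 27)*(-4) = -35*(-4) = 140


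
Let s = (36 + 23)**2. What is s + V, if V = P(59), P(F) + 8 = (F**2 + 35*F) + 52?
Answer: 9071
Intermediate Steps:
P(F) = 44 + F**2 + 35*F (P(F) = -8 + ((F**2 + 35*F) + 52) = -8 + (52 + F**2 + 35*F) = 44 + F**2 + 35*F)
V = 5590 (V = 44 + 59**2 + 35*59 = 44 + 3481 + 2065 = 5590)
s = 3481 (s = 59**2 = 3481)
s + V = 3481 + 5590 = 9071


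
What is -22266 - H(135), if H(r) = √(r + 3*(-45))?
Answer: -22266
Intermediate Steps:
H(r) = √(-135 + r) (H(r) = √(r - 135) = √(-135 + r))
-22266 - H(135) = -22266 - √(-135 + 135) = -22266 - √0 = -22266 - 1*0 = -22266 + 0 = -22266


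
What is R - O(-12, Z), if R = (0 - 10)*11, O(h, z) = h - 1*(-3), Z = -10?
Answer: -101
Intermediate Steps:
O(h, z) = 3 + h (O(h, z) = h + 3 = 3 + h)
R = -110 (R = -10*11 = -110)
R - O(-12, Z) = -110 - (3 - 12) = -110 - 1*(-9) = -110 + 9 = -101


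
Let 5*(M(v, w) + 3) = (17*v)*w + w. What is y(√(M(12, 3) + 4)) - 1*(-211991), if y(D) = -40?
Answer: 211951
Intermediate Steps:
M(v, w) = -3 + w/5 + 17*v*w/5 (M(v, w) = -3 + ((17*v)*w + w)/5 = -3 + (17*v*w + w)/5 = -3 + (w + 17*v*w)/5 = -3 + (w/5 + 17*v*w/5) = -3 + w/5 + 17*v*w/5)
y(√(M(12, 3) + 4)) - 1*(-211991) = -40 - 1*(-211991) = -40 + 211991 = 211951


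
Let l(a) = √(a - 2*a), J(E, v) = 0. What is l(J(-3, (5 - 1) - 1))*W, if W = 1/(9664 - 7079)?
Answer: 0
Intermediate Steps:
l(a) = √(-a)
W = 1/2585 ≈ 0.00038685
l(J(-3, (5 - 1) - 1))*W = √(-1*0)*(1/2585) = √0*(1/2585) = 0*(1/2585) = 0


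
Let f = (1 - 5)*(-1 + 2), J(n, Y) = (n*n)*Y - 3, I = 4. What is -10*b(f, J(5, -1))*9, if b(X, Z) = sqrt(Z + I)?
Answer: -180*I*sqrt(6) ≈ -440.91*I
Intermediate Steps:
J(n, Y) = -3 + Y*n**2 (J(n, Y) = n**2*Y - 3 = Y*n**2 - 3 = -3 + Y*n**2)
f = -4 (f = -4*1 = -4)
b(X, Z) = sqrt(4 + Z) (b(X, Z) = sqrt(Z + 4) = sqrt(4 + Z))
-10*b(f, J(5, -1))*9 = -10*sqrt(4 + (-3 - 1*5**2))*9 = -10*sqrt(4 + (-3 - 1*25))*9 = -10*sqrt(4 + (-3 - 25))*9 = -10*sqrt(4 - 28)*9 = -20*I*sqrt(6)*9 = -180*I*sqrt(6)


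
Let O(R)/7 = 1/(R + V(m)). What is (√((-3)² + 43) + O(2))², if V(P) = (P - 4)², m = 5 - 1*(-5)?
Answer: 75137/1444 + 14*√13/19 ≈ 54.691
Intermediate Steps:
m = 10 (m = 5 + 5 = 10)
V(P) = (-4 + P)²
O(R) = 7/(36 + R) (O(R) = 7/(R + (-4 + 10)²) = 7/(R + 6²) = 7/(R + 36) = 7/(36 + R))
(√((-3)² + 43) + O(2))² = (√((-3)² + 43) + 7/(36 + 2))² = (√(9 + 43) + 7/38)² = (√52 + 7*(1/38))² = (2*√13 + 7/38)² = (7/38 + 2*√13)²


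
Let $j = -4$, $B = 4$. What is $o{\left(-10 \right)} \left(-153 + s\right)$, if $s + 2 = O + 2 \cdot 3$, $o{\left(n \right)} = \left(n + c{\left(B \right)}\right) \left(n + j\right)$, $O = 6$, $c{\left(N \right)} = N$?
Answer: $-12012$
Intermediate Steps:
$o{\left(n \right)} = \left(-4 + n\right) \left(4 + n\right)$ ($o{\left(n \right)} = \left(n + 4\right) \left(n - 4\right) = \left(4 + n\right) \left(-4 + n\right) = \left(-4 + n\right) \left(4 + n\right)$)
$s = 10$ ($s = -2 + \left(6 + 2 \cdot 3\right) = -2 + \left(6 + 6\right) = -2 + 12 = 10$)
$o{\left(-10 \right)} \left(-153 + s\right) = \left(-16 + \left(-10\right)^{2}\right) \left(-153 + 10\right) = \left(-16 + 100\right) \left(-143\right) = 84 \left(-143\right) = -12012$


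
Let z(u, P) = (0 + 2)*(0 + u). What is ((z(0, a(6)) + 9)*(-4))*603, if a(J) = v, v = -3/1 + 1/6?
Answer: -21708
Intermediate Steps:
v = -17/6 (v = -3*1 + 1*(1/6) = -3 + 1/6 = -17/6 ≈ -2.8333)
a(J) = -17/6
z(u, P) = 2*u
((z(0, a(6)) + 9)*(-4))*603 = ((2*0 + 9)*(-4))*603 = ((0 + 9)*(-4))*603 = (9*(-4))*603 = -36*603 = -21708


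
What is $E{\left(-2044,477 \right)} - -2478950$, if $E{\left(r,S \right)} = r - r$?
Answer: $2478950$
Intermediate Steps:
$E{\left(r,S \right)} = 0$
$E{\left(-2044,477 \right)} - -2478950 = 0 - -2478950 = 0 + 2478950 = 2478950$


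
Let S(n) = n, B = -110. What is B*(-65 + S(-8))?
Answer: 8030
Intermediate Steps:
B*(-65 + S(-8)) = -110*(-65 - 8) = -110*(-73) = 8030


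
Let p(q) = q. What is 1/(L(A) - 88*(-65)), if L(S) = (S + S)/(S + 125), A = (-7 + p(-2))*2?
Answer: 107/612004 ≈ 0.00017484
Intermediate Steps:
A = -18 (A = (-7 - 2)*2 = -9*2 = -18)
L(S) = 2*S/(125 + S) (L(S) = (2*S)/(125 + S) = 2*S/(125 + S))
1/(L(A) - 88*(-65)) = 1/(2*(-18)/(125 - 18) - 88*(-65)) = 1/(2*(-18)/107 + 5720) = 1/(2*(-18)*(1/107) + 5720) = 1/(-36/107 + 5720) = 1/(612004/107) = 107/612004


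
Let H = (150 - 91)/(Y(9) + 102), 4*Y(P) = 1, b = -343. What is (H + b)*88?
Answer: -12324488/409 ≈ -30133.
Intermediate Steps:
Y(P) = ¼ (Y(P) = (¼)*1 = ¼)
H = 236/409 (H = (150 - 91)/(¼ + 102) = 59/(409/4) = 59*(4/409) = 236/409 ≈ 0.57702)
(H + b)*88 = (236/409 - 343)*88 = -140051/409*88 = -12324488/409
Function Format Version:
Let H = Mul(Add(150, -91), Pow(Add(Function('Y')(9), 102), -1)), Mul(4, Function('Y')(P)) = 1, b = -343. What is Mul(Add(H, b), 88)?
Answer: Rational(-12324488, 409) ≈ -30133.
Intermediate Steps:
Function('Y')(P) = Rational(1, 4) (Function('Y')(P) = Mul(Rational(1, 4), 1) = Rational(1, 4))
H = Rational(236, 409) (H = Mul(Add(150, -91), Pow(Add(Rational(1, 4), 102), -1)) = Mul(59, Pow(Rational(409, 4), -1)) = Mul(59, Rational(4, 409)) = Rational(236, 409) ≈ 0.57702)
Mul(Add(H, b), 88) = Mul(Add(Rational(236, 409), -343), 88) = Mul(Rational(-140051, 409), 88) = Rational(-12324488, 409)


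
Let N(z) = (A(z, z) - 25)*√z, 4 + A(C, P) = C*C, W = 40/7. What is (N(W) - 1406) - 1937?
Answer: -3343 + 358*√70/343 ≈ -3334.3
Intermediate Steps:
W = 40/7 (W = 40*(⅐) = 40/7 ≈ 5.7143)
A(C, P) = -4 + C² (A(C, P) = -4 + C*C = -4 + C²)
N(z) = √z*(-29 + z²) (N(z) = ((-4 + z²) - 25)*√z = (-29 + z²)*√z = √z*(-29 + z²))
(N(W) - 1406) - 1937 = (√(40/7)*(-29 + (40/7)²) - 1406) - 1937 = ((2*√70/7)*(-29 + 1600/49) - 1406) - 1937 = ((2*√70/7)*(179/49) - 1406) - 1937 = (358*√70/343 - 1406) - 1937 = (-1406 + 358*√70/343) - 1937 = -3343 + 358*√70/343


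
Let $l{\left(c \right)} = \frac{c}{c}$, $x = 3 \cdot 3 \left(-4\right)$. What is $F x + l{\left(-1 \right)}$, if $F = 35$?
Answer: $-1259$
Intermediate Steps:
$x = -36$ ($x = 9 \left(-4\right) = -36$)
$l{\left(c \right)} = 1$
$F x + l{\left(-1 \right)} = 35 \left(-36\right) + 1 = -1260 + 1 = -1259$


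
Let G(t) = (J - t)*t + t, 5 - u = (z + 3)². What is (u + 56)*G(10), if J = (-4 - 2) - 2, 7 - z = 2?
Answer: 510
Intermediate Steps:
z = 5 (z = 7 - 1*2 = 7 - 2 = 5)
J = -8 (J = -6 - 2 = -8)
u = -59 (u = 5 - (5 + 3)² = 5 - 1*8² = 5 - 1*64 = 5 - 64 = -59)
G(t) = t + t*(-8 - t) (G(t) = (-8 - t)*t + t = t*(-8 - t) + t = t + t*(-8 - t))
(u + 56)*G(10) = (-59 + 56)*(-1*10*(7 + 10)) = -(-3)*10*17 = -3*(-170) = 510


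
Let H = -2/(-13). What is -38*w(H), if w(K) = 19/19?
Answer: -38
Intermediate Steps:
H = 2/13 (H = -2*(-1/13) = 2/13 ≈ 0.15385)
w(K) = 1 (w(K) = 19*(1/19) = 1)
-38*w(H) = -38*1 = -38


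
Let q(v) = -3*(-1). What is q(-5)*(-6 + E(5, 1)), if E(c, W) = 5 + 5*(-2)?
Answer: -33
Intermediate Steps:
E(c, W) = -5 (E(c, W) = 5 - 10 = -5)
q(v) = 3
q(-5)*(-6 + E(5, 1)) = 3*(-6 - 5) = 3*(-11) = -33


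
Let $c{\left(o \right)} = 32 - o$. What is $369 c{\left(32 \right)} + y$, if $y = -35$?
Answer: $-35$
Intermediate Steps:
$369 c{\left(32 \right)} + y = 369 \left(32 - 32\right) - 35 = 369 \cdot 0 - 35 = 0 - 35 = -35$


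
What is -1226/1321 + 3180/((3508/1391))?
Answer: 1459746043/1158517 ≈ 1260.0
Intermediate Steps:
-1226/1321 + 3180/((3508/1391)) = -1226*1/1321 + 3180/((3508*(1/1391))) = -1226/1321 + 3180/(3508/1391) = -1226/1321 + 3180*(1391/3508) = -1226/1321 + 1105845/877 = 1459746043/1158517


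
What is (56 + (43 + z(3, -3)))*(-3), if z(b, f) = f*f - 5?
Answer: -309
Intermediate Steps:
z(b, f) = -5 + f² (z(b, f) = f² - 5 = -5 + f²)
(56 + (43 + z(3, -3)))*(-3) = (56 + (43 + (-5 + (-3)²)))*(-3) = (56 + (43 + (-5 + 9)))*(-3) = (56 + (43 + 4))*(-3) = (56 + 47)*(-3) = 103*(-3) = -309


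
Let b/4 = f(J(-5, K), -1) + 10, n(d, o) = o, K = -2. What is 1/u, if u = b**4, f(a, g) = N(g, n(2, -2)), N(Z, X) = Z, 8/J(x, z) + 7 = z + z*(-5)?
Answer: 1/1679616 ≈ 5.9537e-7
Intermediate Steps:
J(x, z) = 8/(-7 - 4*z) (J(x, z) = 8/(-7 + (z + z*(-5))) = 8/(-7 + (z - 5*z)) = 8/(-7 - 4*z))
f(a, g) = g
b = 36 (b = 4*(-1 + 10) = 4*9 = 36)
u = 1679616 (u = 36**4 = 1679616)
1/u = 1/1679616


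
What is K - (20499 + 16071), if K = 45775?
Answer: 9205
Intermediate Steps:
K - (20499 + 16071) = 45775 - (20499 + 16071) = 45775 - 1*36570 = 45775 - 36570 = 9205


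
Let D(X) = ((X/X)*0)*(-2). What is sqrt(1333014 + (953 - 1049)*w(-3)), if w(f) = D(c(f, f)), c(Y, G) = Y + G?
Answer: sqrt(1333014) ≈ 1154.6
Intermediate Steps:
c(Y, G) = G + Y
D(X) = 0 (D(X) = (1*0)*(-2) = 0*(-2) = 0)
w(f) = 0
sqrt(1333014 + (953 - 1049)*w(-3)) = sqrt(1333014 + (953 - 1049)*0) = sqrt(1333014 - 96*0) = sqrt(1333014 + 0) = sqrt(1333014)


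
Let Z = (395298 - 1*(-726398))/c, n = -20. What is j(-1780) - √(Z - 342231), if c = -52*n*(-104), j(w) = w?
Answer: -1780 - I*√5783879165/130 ≈ -1780.0 - 585.01*I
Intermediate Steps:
c = -108160 (c = -52*(-20)*(-104) = 1040*(-104) = -108160)
Z = -35053/3380 (Z = (395298 - 1*(-726398))/(-108160) = (395298 + 726398)*(-1/108160) = 1121696*(-1/108160) = -35053/3380 ≈ -10.371)
j(-1780) - √(Z - 342231) = -1780 - √(-35053/3380 - 342231) = -1780 - √(-1156775833/3380) = -1780 - I*√5783879165/130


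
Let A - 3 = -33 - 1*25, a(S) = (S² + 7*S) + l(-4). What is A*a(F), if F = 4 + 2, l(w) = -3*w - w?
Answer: -5170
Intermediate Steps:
l(w) = -4*w
F = 6
a(S) = 16 + S² + 7*S (a(S) = (S² + 7*S) - 4*(-4) = (S² + 7*S) + 16 = 16 + S² + 7*S)
A = -55 (A = 3 + (-33 - 1*25) = 3 + (-33 - 25) = 3 - 58 = -55)
A*a(F) = -55*(16 + 6² + 7*6) = -55*(16 + 36 + 42) = -55*94 = -5170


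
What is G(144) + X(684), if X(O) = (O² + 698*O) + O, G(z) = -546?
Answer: 945426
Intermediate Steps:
X(O) = O² + 699*O
G(144) + X(684) = -546 + 684*(699 + 684) = -546 + 684*1383 = -546 + 945972 = 945426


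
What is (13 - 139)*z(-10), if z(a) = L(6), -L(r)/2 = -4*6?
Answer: -6048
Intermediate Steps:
L(r) = 48 (L(r) = -(-8)*6 = -2*(-24) = 48)
z(a) = 48
(13 - 139)*z(-10) = (13 - 139)*48 = -126*48 = -6048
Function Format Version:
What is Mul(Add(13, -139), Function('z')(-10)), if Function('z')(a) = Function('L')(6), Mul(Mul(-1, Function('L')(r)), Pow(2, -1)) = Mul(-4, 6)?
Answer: -6048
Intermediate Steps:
Function('L')(r) = 48 (Function('L')(r) = Mul(-2, Mul(-4, 6)) = Mul(-2, -24) = 48)
Function('z')(a) = 48
Mul(Add(13, -139), Function('z')(-10)) = Mul(Add(13, -139), 48) = Mul(-126, 48) = -6048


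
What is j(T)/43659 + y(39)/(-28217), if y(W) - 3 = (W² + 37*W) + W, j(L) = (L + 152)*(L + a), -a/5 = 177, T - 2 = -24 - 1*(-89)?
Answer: -246956608/58663143 ≈ -4.2097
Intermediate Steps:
T = 67 (T = 2 + (-24 - 1*(-89)) = 2 + (-24 + 89) = 2 + 65 = 67)
a = -885 (a = -5*177 = -885)
j(L) = (-885 + L)*(152 + L) (j(L) = (L + 152)*(L - 885) = (152 + L)*(-885 + L) = (-885 + L)*(152 + L))
y(W) = 3 + W² + 38*W (y(W) = 3 + ((W² + 37*W) + W) = 3 + (W² + 38*W) = 3 + W² + 38*W)
j(T)/43659 + y(39)/(-28217) = (-134520 + 67² - 733*67)/43659 + (3 + 39² + 38*39)/(-28217) = (-134520 + 4489 - 49111)*(1/43659) + (3 + 1521 + 1482)*(-1/28217) = -179142*1/43659 + 3006*(-1/28217) = -59714/14553 - 3006/28217 = -246956608/58663143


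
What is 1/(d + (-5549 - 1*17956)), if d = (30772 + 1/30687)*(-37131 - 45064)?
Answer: -30687/77617489799110 ≈ -3.9536e-10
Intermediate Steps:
d = -77616768501175/30687 (d = (30772 + 1/30687)*(-82195) = (944300365/30687)*(-82195) = -77616768501175/30687 ≈ -2.5293e+9)
1/(d + (-5549 - 1*17956)) = 1/(-77616768501175/30687 + (-5549 - 1*17956)) = 1/(-77616768501175/30687 + (-5549 - 17956)) = 1/(-77616768501175/30687 - 23505) = 1/(-77617489799110/30687) = -30687/77617489799110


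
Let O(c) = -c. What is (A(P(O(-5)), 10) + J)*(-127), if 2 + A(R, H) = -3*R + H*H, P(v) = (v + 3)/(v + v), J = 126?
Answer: -140716/5 ≈ -28143.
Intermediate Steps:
P(v) = (3 + v)/(2*v) (P(v) = (3 + v)/((2*v)) = (3 + v)*(1/(2*v)) = (3 + v)/(2*v))
A(R, H) = -2 + H² - 3*R (A(R, H) = -2 + (-3*R + H*H) = -2 + (-3*R + H²) = -2 + (H² - 3*R) = -2 + H² - 3*R)
(A(P(O(-5)), 10) + J)*(-127) = ((-2 + 10² - 3*(3 - 1*(-5))/(2*((-1*(-5))))) + 126)*(-127) = ((-2 + 100 - 3*(3 + 5)/(2*5)) + 126)*(-127) = ((-2 + 100 - 3*8/(2*5)) + 126)*(-127) = ((-2 + 100 - 3*⅘) + 126)*(-127) = ((-2 + 100 - 12/5) + 126)*(-127) = (478/5 + 126)*(-127) = (1108/5)*(-127) = -140716/5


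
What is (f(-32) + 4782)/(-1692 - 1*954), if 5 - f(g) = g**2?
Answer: -3763/2646 ≈ -1.4221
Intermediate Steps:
f(g) = 5 - g**2
(f(-32) + 4782)/(-1692 - 1*954) = ((5 - 1*(-32)**2) + 4782)/(-1692 - 1*954) = ((5 - 1*1024) + 4782)/(-1692 - 954) = ((5 - 1024) + 4782)/(-2646) = (-1019 + 4782)*(-1/2646) = 3763*(-1/2646) = -3763/2646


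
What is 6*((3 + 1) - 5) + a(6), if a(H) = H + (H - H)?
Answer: 0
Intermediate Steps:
a(H) = H (a(H) = H + 0 = H)
6*((3 + 1) - 5) + a(6) = 6*((3 + 1) - 5) + 6 = 6*(4 - 5) + 6 = 6*(-1) + 6 = -6 + 6 = 0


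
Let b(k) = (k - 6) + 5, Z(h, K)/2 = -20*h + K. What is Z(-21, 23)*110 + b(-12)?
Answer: 97447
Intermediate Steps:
Z(h, K) = -40*h + 2*K (Z(h, K) = 2*(-20*h + K) = 2*(K - 20*h) = -40*h + 2*K)
b(k) = -1 + k (b(k) = (-6 + k) + 5 = -1 + k)
Z(-21, 23)*110 + b(-12) = (-40*(-21) + 2*23)*110 + (-1 - 12) = (840 + 46)*110 - 13 = 886*110 - 13 = 97460 - 13 = 97447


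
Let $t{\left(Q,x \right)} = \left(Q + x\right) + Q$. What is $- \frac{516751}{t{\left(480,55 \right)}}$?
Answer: $- \frac{17819}{35} \approx -509.11$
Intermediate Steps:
$t{\left(Q,x \right)} = x + 2 Q$
$- \frac{516751}{t{\left(480,55 \right)}} = - \frac{516751}{55 + 2 \cdot 480} = - \frac{516751}{55 + 960} = - \frac{516751}{1015} = \left(-516751\right) \frac{1}{1015} = - \frac{17819}{35}$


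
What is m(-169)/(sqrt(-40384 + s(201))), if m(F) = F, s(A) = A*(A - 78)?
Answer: 169*I*sqrt(15661)/15661 ≈ 1.3504*I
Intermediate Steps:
s(A) = A*(-78 + A)
m(-169)/(sqrt(-40384 + s(201))) = -169/sqrt(-40384 + 201*(-78 + 201)) = -169/sqrt(-40384 + 201*123) = -169/sqrt(-40384 + 24723) = -169*(-I*sqrt(15661)/15661) = -(-169)*I*sqrt(15661)/15661 = 169*I*sqrt(15661)/15661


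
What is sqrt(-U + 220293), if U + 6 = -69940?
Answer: sqrt(290239) ≈ 538.74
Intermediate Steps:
U = -69946 (U = -6 - 69940 = -69946)
sqrt(-U + 220293) = sqrt(-1*(-69946) + 220293) = sqrt(69946 + 220293) = sqrt(290239)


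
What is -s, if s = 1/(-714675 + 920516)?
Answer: -1/205841 ≈ -4.8581e-6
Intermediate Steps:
s = 1/205841 ≈ 4.8581e-6
-s = -1*1/205841 = -1/205841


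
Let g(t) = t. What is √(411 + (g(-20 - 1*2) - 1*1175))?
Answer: I*√786 ≈ 28.036*I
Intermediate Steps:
√(411 + (g(-20 - 1*2) - 1*1175)) = √(411 + ((-20 - 1*2) - 1*1175)) = √(411 + ((-20 - 2) - 1175)) = √(411 + (-22 - 1175)) = √(411 - 1197) = √(-786) = I*√786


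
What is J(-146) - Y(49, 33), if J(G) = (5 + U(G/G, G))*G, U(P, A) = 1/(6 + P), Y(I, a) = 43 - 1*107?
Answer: -4808/7 ≈ -686.86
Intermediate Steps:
Y(I, a) = -64 (Y(I, a) = 43 - 107 = -64)
J(G) = 36*G/7 (J(G) = (5 + 1/(6 + G/G))*G = (5 + 1/(6 + 1))*G = (5 + 1/7)*G = (5 + ⅐)*G = 36*G/7)
J(-146) - Y(49, 33) = (36/7)*(-146) - 1*(-64) = -5256/7 + 64 = -4808/7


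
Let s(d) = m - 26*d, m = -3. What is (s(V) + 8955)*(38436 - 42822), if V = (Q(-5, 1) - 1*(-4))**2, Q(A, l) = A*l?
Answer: -39149436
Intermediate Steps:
V = 1 (V = (-5*1 - 1*(-4))**2 = (-5 + 4)**2 = (-1)**2 = 1)
s(d) = -3 - 26*d
(s(V) + 8955)*(38436 - 42822) = ((-3 - 26*1) + 8955)*(38436 - 42822) = ((-3 - 26) + 8955)*(-4386) = (-29 + 8955)*(-4386) = 8926*(-4386) = -39149436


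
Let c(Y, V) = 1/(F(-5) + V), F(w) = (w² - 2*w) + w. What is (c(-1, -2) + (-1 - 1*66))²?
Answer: 3515625/784 ≈ 4484.2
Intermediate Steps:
F(w) = w² - w
c(Y, V) = 1/(30 + V) (c(Y, V) = 1/(-5*(-1 - 5) + V) = 1/(-5*(-6) + V) = 1/(30 + V))
(c(-1, -2) + (-1 - 1*66))² = (1/(30 - 2) + (-1 - 1*66))² = (1/28 + (-1 - 66))² = (1/28 - 67)² = (-1875/28)² = 3515625/784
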